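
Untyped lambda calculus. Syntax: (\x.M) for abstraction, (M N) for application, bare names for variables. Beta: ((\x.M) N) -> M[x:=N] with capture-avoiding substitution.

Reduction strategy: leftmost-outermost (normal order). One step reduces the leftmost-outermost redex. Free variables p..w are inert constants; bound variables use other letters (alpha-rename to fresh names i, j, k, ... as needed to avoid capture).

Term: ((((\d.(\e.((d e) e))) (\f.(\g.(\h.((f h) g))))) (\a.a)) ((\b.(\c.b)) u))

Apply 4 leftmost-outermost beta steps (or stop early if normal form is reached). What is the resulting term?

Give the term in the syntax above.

Answer: ((\h.(((\a.a) h) (\a.a))) ((\b.(\c.b)) u))

Derivation:
Step 0: ((((\d.(\e.((d e) e))) (\f.(\g.(\h.((f h) g))))) (\a.a)) ((\b.(\c.b)) u))
Step 1: (((\e.(((\f.(\g.(\h.((f h) g)))) e) e)) (\a.a)) ((\b.(\c.b)) u))
Step 2: ((((\f.(\g.(\h.((f h) g)))) (\a.a)) (\a.a)) ((\b.(\c.b)) u))
Step 3: (((\g.(\h.(((\a.a) h) g))) (\a.a)) ((\b.(\c.b)) u))
Step 4: ((\h.(((\a.a) h) (\a.a))) ((\b.(\c.b)) u))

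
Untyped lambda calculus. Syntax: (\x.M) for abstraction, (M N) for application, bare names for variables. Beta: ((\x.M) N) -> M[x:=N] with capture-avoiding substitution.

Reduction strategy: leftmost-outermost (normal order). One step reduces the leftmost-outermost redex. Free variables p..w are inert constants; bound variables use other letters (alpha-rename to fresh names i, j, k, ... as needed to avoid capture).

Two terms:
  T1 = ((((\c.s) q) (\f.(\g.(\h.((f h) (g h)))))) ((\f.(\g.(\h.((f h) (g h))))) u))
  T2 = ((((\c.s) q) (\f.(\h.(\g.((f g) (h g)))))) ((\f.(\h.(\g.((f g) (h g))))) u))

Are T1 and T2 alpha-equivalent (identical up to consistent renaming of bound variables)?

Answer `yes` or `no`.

Term 1: ((((\c.s) q) (\f.(\g.(\h.((f h) (g h)))))) ((\f.(\g.(\h.((f h) (g h))))) u))
Term 2: ((((\c.s) q) (\f.(\h.(\g.((f g) (h g)))))) ((\f.(\h.(\g.((f g) (h g))))) u))
Alpha-equivalence: compare structure up to binder renaming.
Result: True

Answer: yes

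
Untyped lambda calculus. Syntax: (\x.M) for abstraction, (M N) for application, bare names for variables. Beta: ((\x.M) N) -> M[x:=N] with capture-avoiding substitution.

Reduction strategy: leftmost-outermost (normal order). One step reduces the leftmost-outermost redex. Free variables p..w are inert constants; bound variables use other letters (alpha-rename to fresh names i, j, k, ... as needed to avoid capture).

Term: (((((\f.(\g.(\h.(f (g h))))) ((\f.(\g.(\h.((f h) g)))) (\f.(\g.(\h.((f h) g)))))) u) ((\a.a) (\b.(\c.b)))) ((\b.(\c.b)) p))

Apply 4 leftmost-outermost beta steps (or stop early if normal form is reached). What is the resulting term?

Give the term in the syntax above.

Step 0: (((((\f.(\g.(\h.(f (g h))))) ((\f.(\g.(\h.((f h) g)))) (\f.(\g.(\h.((f h) g)))))) u) ((\a.a) (\b.(\c.b)))) ((\b.(\c.b)) p))
Step 1: ((((\g.(\h.(((\f.(\g.(\h.((f h) g)))) (\f.(\g.(\h.((f h) g))))) (g h)))) u) ((\a.a) (\b.(\c.b)))) ((\b.(\c.b)) p))
Step 2: (((\h.(((\f.(\g.(\h.((f h) g)))) (\f.(\g.(\h.((f h) g))))) (u h))) ((\a.a) (\b.(\c.b)))) ((\b.(\c.b)) p))
Step 3: ((((\f.(\g.(\h.((f h) g)))) (\f.(\g.(\h.((f h) g))))) (u ((\a.a) (\b.(\c.b))))) ((\b.(\c.b)) p))
Step 4: (((\g.(\h.(((\f.(\g.(\h.((f h) g)))) h) g))) (u ((\a.a) (\b.(\c.b))))) ((\b.(\c.b)) p))

Answer: (((\g.(\h.(((\f.(\g.(\h.((f h) g)))) h) g))) (u ((\a.a) (\b.(\c.b))))) ((\b.(\c.b)) p))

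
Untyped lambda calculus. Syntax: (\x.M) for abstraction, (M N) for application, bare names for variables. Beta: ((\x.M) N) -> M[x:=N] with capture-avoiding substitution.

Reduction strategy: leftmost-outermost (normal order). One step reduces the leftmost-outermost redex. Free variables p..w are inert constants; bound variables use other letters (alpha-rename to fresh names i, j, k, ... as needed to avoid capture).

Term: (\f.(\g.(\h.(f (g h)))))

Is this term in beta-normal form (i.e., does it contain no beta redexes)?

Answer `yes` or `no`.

Answer: yes

Derivation:
Term: (\f.(\g.(\h.(f (g h)))))
No beta redexes found.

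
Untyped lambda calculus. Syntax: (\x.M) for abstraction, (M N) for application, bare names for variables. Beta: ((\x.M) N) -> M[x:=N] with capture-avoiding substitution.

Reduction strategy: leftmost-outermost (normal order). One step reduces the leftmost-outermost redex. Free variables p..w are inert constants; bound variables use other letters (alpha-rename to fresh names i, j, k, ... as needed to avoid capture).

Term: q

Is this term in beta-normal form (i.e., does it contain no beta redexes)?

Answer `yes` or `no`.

Term: q
No beta redexes found.

Answer: yes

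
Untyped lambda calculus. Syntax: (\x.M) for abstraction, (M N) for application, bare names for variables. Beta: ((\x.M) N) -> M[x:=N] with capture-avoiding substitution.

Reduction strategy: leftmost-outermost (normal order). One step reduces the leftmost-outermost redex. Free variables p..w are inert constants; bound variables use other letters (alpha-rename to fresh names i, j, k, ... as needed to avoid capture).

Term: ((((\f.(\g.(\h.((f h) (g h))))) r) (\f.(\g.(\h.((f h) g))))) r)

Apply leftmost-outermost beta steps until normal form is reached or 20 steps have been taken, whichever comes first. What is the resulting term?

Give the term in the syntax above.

Step 0: ((((\f.(\g.(\h.((f h) (g h))))) r) (\f.(\g.(\h.((f h) g))))) r)
Step 1: (((\g.(\h.((r h) (g h)))) (\f.(\g.(\h.((f h) g))))) r)
Step 2: ((\h.((r h) ((\f.(\g.(\h.((f h) g)))) h))) r)
Step 3: ((r r) ((\f.(\g.(\h.((f h) g)))) r))
Step 4: ((r r) (\g.(\h.((r h) g))))

Answer: ((r r) (\g.(\h.((r h) g))))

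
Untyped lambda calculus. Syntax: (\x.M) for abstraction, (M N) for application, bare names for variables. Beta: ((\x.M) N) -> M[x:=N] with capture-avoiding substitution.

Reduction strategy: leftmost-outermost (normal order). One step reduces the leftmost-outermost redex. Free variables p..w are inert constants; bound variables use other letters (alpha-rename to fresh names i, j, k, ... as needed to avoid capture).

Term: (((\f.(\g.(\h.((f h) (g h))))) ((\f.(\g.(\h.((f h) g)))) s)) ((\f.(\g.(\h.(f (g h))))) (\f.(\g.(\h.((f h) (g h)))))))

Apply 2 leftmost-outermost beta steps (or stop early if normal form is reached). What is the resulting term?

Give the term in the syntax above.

Step 0: (((\f.(\g.(\h.((f h) (g h))))) ((\f.(\g.(\h.((f h) g)))) s)) ((\f.(\g.(\h.(f (g h))))) (\f.(\g.(\h.((f h) (g h)))))))
Step 1: ((\g.(\h.((((\f.(\g.(\h.((f h) g)))) s) h) (g h)))) ((\f.(\g.(\h.(f (g h))))) (\f.(\g.(\h.((f h) (g h)))))))
Step 2: (\h.((((\f.(\g.(\h.((f h) g)))) s) h) (((\f.(\g.(\h.(f (g h))))) (\f.(\g.(\h.((f h) (g h)))))) h)))

Answer: (\h.((((\f.(\g.(\h.((f h) g)))) s) h) (((\f.(\g.(\h.(f (g h))))) (\f.(\g.(\h.((f h) (g h)))))) h)))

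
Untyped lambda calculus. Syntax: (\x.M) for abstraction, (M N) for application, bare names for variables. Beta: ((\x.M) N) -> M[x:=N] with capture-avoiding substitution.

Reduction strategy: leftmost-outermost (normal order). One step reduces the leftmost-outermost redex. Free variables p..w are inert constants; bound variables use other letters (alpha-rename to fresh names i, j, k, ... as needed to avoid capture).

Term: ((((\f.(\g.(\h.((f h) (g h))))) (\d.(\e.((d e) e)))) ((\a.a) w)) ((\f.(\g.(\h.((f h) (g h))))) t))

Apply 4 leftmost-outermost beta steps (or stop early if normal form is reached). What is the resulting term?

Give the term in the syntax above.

Step 0: ((((\f.(\g.(\h.((f h) (g h))))) (\d.(\e.((d e) e)))) ((\a.a) w)) ((\f.(\g.(\h.((f h) (g h))))) t))
Step 1: (((\g.(\h.(((\d.(\e.((d e) e))) h) (g h)))) ((\a.a) w)) ((\f.(\g.(\h.((f h) (g h))))) t))
Step 2: ((\h.(((\d.(\e.((d e) e))) h) (((\a.a) w) h))) ((\f.(\g.(\h.((f h) (g h))))) t))
Step 3: (((\d.(\e.((d e) e))) ((\f.(\g.(\h.((f h) (g h))))) t)) (((\a.a) w) ((\f.(\g.(\h.((f h) (g h))))) t)))
Step 4: ((\e.((((\f.(\g.(\h.((f h) (g h))))) t) e) e)) (((\a.a) w) ((\f.(\g.(\h.((f h) (g h))))) t)))

Answer: ((\e.((((\f.(\g.(\h.((f h) (g h))))) t) e) e)) (((\a.a) w) ((\f.(\g.(\h.((f h) (g h))))) t)))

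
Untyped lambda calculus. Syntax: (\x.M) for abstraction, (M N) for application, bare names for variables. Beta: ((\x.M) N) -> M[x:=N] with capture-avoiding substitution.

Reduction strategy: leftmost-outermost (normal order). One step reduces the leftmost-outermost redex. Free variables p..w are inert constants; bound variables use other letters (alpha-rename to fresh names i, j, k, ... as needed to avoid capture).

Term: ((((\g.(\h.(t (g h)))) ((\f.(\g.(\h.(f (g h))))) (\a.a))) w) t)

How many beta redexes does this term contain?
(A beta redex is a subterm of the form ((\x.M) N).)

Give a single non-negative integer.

Term: ((((\g.(\h.(t (g h)))) ((\f.(\g.(\h.(f (g h))))) (\a.a))) w) t)
  Redex: ((\g.(\h.(t (g h)))) ((\f.(\g.(\h.(f (g h))))) (\a.a)))
  Redex: ((\f.(\g.(\h.(f (g h))))) (\a.a))
Total redexes: 2

Answer: 2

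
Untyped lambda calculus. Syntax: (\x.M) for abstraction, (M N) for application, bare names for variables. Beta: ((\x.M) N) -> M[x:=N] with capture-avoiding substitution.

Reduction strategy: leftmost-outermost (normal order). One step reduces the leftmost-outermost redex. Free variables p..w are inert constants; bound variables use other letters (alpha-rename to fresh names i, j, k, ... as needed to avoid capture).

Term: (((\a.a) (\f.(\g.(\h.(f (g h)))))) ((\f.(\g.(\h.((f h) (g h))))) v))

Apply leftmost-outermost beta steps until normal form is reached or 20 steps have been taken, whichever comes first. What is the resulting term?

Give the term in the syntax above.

Step 0: (((\a.a) (\f.(\g.(\h.(f (g h)))))) ((\f.(\g.(\h.((f h) (g h))))) v))
Step 1: ((\f.(\g.(\h.(f (g h))))) ((\f.(\g.(\h.((f h) (g h))))) v))
Step 2: (\g.(\h.(((\f.(\g.(\h.((f h) (g h))))) v) (g h))))
Step 3: (\g.(\h.((\g.(\h.((v h) (g h)))) (g h))))
Step 4: (\g.(\h.(\i.((v i) ((g h) i)))))

Answer: (\g.(\h.(\i.((v i) ((g h) i)))))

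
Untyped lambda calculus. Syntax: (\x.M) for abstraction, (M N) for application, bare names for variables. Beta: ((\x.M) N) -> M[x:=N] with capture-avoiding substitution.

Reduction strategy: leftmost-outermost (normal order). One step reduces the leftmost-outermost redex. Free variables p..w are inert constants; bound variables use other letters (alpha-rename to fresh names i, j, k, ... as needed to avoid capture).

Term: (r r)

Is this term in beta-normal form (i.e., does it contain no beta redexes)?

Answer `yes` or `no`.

Term: (r r)
No beta redexes found.

Answer: yes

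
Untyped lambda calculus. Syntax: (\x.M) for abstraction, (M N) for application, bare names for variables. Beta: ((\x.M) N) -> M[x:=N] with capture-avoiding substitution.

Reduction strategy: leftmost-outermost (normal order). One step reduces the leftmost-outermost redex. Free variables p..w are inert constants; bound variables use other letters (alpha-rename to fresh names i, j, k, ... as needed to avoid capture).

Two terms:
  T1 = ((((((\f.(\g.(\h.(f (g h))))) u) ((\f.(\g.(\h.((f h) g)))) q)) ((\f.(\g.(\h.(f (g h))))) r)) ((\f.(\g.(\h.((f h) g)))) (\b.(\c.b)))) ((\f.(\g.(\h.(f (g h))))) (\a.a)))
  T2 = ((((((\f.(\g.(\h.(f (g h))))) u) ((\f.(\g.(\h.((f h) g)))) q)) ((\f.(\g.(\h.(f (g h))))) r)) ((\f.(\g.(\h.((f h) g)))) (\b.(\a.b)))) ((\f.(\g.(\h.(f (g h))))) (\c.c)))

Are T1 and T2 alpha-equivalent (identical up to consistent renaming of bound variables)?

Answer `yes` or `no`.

Term 1: ((((((\f.(\g.(\h.(f (g h))))) u) ((\f.(\g.(\h.((f h) g)))) q)) ((\f.(\g.(\h.(f (g h))))) r)) ((\f.(\g.(\h.((f h) g)))) (\b.(\c.b)))) ((\f.(\g.(\h.(f (g h))))) (\a.a)))
Term 2: ((((((\f.(\g.(\h.(f (g h))))) u) ((\f.(\g.(\h.((f h) g)))) q)) ((\f.(\g.(\h.(f (g h))))) r)) ((\f.(\g.(\h.((f h) g)))) (\b.(\a.b)))) ((\f.(\g.(\h.(f (g h))))) (\c.c)))
Alpha-equivalence: compare structure up to binder renaming.
Result: True

Answer: yes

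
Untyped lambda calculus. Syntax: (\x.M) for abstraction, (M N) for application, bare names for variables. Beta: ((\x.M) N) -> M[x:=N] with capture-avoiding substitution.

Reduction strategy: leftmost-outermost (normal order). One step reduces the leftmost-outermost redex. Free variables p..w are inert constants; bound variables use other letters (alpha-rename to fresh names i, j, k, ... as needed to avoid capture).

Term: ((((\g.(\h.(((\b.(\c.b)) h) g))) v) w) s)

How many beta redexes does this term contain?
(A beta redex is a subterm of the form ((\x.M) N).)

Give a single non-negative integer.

Answer: 2

Derivation:
Term: ((((\g.(\h.(((\b.(\c.b)) h) g))) v) w) s)
  Redex: ((\g.(\h.(((\b.(\c.b)) h) g))) v)
  Redex: ((\b.(\c.b)) h)
Total redexes: 2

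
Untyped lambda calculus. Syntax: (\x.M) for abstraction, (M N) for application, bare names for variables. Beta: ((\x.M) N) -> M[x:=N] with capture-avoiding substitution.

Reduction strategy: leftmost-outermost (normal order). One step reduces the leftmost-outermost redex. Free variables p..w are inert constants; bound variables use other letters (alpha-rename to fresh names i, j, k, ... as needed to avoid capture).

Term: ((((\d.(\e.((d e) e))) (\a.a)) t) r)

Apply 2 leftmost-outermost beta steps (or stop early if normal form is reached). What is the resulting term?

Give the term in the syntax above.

Step 0: ((((\d.(\e.((d e) e))) (\a.a)) t) r)
Step 1: (((\e.(((\a.a) e) e)) t) r)
Step 2: ((((\a.a) t) t) r)

Answer: ((((\a.a) t) t) r)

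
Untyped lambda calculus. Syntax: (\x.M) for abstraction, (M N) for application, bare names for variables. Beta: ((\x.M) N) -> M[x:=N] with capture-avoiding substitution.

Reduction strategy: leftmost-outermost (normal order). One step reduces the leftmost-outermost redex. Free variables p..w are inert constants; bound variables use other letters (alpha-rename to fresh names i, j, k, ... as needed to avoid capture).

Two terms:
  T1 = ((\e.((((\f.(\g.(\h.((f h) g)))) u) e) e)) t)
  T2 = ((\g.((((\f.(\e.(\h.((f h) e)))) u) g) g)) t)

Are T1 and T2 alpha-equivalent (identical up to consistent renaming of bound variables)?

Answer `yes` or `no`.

Term 1: ((\e.((((\f.(\g.(\h.((f h) g)))) u) e) e)) t)
Term 2: ((\g.((((\f.(\e.(\h.((f h) e)))) u) g) g)) t)
Alpha-equivalence: compare structure up to binder renaming.
Result: True

Answer: yes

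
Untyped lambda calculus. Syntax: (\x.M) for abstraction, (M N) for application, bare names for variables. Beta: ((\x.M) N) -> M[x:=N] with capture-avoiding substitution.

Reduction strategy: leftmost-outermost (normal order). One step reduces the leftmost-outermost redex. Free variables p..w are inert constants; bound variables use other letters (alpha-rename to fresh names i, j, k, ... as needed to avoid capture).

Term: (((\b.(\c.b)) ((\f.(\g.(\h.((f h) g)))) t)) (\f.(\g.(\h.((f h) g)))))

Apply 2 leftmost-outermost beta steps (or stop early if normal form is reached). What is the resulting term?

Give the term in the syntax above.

Step 0: (((\b.(\c.b)) ((\f.(\g.(\h.((f h) g)))) t)) (\f.(\g.(\h.((f h) g)))))
Step 1: ((\c.((\f.(\g.(\h.((f h) g)))) t)) (\f.(\g.(\h.((f h) g)))))
Step 2: ((\f.(\g.(\h.((f h) g)))) t)

Answer: ((\f.(\g.(\h.((f h) g)))) t)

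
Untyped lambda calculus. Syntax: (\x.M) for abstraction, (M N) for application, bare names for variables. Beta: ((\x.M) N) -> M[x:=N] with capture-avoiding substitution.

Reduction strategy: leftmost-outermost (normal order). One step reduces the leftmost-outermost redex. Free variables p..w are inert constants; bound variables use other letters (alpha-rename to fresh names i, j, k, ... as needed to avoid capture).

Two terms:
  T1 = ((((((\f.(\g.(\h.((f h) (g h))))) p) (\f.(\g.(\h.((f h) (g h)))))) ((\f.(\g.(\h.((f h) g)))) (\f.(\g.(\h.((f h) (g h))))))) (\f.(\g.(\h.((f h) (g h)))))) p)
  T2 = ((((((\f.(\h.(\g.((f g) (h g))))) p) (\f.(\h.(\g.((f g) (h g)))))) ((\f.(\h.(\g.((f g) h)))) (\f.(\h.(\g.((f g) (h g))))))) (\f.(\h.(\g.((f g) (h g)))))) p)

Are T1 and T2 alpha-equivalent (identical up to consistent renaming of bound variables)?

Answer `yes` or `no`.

Answer: yes

Derivation:
Term 1: ((((((\f.(\g.(\h.((f h) (g h))))) p) (\f.(\g.(\h.((f h) (g h)))))) ((\f.(\g.(\h.((f h) g)))) (\f.(\g.(\h.((f h) (g h))))))) (\f.(\g.(\h.((f h) (g h)))))) p)
Term 2: ((((((\f.(\h.(\g.((f g) (h g))))) p) (\f.(\h.(\g.((f g) (h g)))))) ((\f.(\h.(\g.((f g) h)))) (\f.(\h.(\g.((f g) (h g))))))) (\f.(\h.(\g.((f g) (h g)))))) p)
Alpha-equivalence: compare structure up to binder renaming.
Result: True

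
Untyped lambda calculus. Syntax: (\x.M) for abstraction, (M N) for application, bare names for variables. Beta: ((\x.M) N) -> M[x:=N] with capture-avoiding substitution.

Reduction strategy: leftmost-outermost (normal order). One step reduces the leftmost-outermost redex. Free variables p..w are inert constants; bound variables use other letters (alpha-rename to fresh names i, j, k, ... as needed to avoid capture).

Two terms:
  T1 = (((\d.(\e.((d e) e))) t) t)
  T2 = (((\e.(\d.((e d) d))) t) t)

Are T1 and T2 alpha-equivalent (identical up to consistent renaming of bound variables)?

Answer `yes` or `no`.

Answer: yes

Derivation:
Term 1: (((\d.(\e.((d e) e))) t) t)
Term 2: (((\e.(\d.((e d) d))) t) t)
Alpha-equivalence: compare structure up to binder renaming.
Result: True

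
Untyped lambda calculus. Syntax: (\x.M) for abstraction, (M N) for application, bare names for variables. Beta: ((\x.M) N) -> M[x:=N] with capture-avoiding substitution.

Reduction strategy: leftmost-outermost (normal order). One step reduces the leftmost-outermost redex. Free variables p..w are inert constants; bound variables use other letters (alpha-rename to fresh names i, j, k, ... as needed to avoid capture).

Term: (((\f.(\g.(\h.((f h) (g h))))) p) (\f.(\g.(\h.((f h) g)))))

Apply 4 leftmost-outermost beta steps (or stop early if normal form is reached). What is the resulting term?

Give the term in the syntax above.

Answer: (\h.((p h) (\g.(\i.((h i) g)))))

Derivation:
Step 0: (((\f.(\g.(\h.((f h) (g h))))) p) (\f.(\g.(\h.((f h) g)))))
Step 1: ((\g.(\h.((p h) (g h)))) (\f.(\g.(\h.((f h) g)))))
Step 2: (\h.((p h) ((\f.(\g.(\h.((f h) g)))) h)))
Step 3: (\h.((p h) (\g.(\i.((h i) g)))))
Step 4: (normal form reached)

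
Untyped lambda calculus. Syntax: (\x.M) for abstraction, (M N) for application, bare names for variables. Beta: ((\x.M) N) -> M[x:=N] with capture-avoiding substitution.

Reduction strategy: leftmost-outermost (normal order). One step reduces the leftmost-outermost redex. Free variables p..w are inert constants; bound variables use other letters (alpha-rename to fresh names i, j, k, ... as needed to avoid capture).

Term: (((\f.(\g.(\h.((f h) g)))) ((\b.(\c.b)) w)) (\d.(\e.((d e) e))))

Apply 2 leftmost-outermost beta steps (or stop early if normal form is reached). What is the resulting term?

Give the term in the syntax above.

Answer: (\h.((((\b.(\c.b)) w) h) (\d.(\e.((d e) e)))))

Derivation:
Step 0: (((\f.(\g.(\h.((f h) g)))) ((\b.(\c.b)) w)) (\d.(\e.((d e) e))))
Step 1: ((\g.(\h.((((\b.(\c.b)) w) h) g))) (\d.(\e.((d e) e))))
Step 2: (\h.((((\b.(\c.b)) w) h) (\d.(\e.((d e) e)))))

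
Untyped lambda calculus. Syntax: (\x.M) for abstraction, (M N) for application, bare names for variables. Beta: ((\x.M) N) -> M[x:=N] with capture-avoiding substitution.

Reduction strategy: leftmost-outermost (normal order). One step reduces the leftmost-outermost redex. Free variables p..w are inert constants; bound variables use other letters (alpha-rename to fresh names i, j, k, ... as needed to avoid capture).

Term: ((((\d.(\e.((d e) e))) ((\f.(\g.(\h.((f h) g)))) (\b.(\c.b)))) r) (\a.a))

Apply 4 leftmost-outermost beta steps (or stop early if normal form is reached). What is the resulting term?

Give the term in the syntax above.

Answer: (((\h.(((\b.(\c.b)) h) r)) r) (\a.a))

Derivation:
Step 0: ((((\d.(\e.((d e) e))) ((\f.(\g.(\h.((f h) g)))) (\b.(\c.b)))) r) (\a.a))
Step 1: (((\e.((((\f.(\g.(\h.((f h) g)))) (\b.(\c.b))) e) e)) r) (\a.a))
Step 2: (((((\f.(\g.(\h.((f h) g)))) (\b.(\c.b))) r) r) (\a.a))
Step 3: ((((\g.(\h.(((\b.(\c.b)) h) g))) r) r) (\a.a))
Step 4: (((\h.(((\b.(\c.b)) h) r)) r) (\a.a))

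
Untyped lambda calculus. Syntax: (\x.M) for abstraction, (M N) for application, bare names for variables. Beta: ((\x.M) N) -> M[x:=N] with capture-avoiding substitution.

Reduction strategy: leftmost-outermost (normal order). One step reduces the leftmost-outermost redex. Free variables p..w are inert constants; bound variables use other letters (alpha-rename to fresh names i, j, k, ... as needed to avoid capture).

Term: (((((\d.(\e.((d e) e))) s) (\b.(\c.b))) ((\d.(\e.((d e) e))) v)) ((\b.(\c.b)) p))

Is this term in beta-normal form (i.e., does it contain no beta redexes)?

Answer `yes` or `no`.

Term: (((((\d.(\e.((d e) e))) s) (\b.(\c.b))) ((\d.(\e.((d e) e))) v)) ((\b.(\c.b)) p))
Found 3 beta redex(es).

Answer: no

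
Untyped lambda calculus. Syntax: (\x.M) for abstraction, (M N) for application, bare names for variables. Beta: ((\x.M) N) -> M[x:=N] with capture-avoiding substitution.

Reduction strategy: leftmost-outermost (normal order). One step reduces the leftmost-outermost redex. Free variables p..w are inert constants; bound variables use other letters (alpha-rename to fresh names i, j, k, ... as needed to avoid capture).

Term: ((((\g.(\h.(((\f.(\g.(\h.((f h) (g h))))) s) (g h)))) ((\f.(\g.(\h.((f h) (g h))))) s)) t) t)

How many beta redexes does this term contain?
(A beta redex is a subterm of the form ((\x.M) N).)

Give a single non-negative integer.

Term: ((((\g.(\h.(((\f.(\g.(\h.((f h) (g h))))) s) (g h)))) ((\f.(\g.(\h.((f h) (g h))))) s)) t) t)
  Redex: ((\g.(\h.(((\f.(\g.(\h.((f h) (g h))))) s) (g h)))) ((\f.(\g.(\h.((f h) (g h))))) s))
  Redex: ((\f.(\g.(\h.((f h) (g h))))) s)
  Redex: ((\f.(\g.(\h.((f h) (g h))))) s)
Total redexes: 3

Answer: 3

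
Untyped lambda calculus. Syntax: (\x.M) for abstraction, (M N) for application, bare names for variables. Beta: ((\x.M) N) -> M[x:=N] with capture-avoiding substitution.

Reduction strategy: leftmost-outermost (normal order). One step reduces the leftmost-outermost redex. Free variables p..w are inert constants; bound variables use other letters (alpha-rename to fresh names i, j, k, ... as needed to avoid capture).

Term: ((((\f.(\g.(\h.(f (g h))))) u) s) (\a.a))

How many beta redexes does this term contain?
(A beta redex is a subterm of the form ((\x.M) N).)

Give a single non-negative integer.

Answer: 1

Derivation:
Term: ((((\f.(\g.(\h.(f (g h))))) u) s) (\a.a))
  Redex: ((\f.(\g.(\h.(f (g h))))) u)
Total redexes: 1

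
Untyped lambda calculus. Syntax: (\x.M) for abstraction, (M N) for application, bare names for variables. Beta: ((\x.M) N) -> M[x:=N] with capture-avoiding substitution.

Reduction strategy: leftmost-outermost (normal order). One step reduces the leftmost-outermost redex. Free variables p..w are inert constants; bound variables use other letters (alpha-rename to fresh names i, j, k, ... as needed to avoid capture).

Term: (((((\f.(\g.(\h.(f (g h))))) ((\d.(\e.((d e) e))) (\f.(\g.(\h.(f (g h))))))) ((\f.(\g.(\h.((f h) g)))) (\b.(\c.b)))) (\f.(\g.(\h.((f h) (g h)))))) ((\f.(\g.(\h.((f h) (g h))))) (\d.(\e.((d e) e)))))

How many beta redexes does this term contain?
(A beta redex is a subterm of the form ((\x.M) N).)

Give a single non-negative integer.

Term: (((((\f.(\g.(\h.(f (g h))))) ((\d.(\e.((d e) e))) (\f.(\g.(\h.(f (g h))))))) ((\f.(\g.(\h.((f h) g)))) (\b.(\c.b)))) (\f.(\g.(\h.((f h) (g h)))))) ((\f.(\g.(\h.((f h) (g h))))) (\d.(\e.((d e) e)))))
  Redex: ((\f.(\g.(\h.(f (g h))))) ((\d.(\e.((d e) e))) (\f.(\g.(\h.(f (g h)))))))
  Redex: ((\d.(\e.((d e) e))) (\f.(\g.(\h.(f (g h))))))
  Redex: ((\f.(\g.(\h.((f h) g)))) (\b.(\c.b)))
  Redex: ((\f.(\g.(\h.((f h) (g h))))) (\d.(\e.((d e) e))))
Total redexes: 4

Answer: 4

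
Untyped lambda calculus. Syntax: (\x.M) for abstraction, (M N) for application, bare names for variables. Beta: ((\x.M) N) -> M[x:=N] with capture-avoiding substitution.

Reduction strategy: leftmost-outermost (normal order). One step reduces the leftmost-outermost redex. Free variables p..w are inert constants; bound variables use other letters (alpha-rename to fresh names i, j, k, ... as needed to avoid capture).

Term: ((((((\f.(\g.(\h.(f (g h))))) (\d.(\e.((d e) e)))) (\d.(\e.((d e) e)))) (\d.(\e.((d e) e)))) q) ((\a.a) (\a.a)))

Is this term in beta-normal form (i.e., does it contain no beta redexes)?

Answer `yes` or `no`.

Term: ((((((\f.(\g.(\h.(f (g h))))) (\d.(\e.((d e) e)))) (\d.(\e.((d e) e)))) (\d.(\e.((d e) e)))) q) ((\a.a) (\a.a)))
Found 2 beta redex(es).

Answer: no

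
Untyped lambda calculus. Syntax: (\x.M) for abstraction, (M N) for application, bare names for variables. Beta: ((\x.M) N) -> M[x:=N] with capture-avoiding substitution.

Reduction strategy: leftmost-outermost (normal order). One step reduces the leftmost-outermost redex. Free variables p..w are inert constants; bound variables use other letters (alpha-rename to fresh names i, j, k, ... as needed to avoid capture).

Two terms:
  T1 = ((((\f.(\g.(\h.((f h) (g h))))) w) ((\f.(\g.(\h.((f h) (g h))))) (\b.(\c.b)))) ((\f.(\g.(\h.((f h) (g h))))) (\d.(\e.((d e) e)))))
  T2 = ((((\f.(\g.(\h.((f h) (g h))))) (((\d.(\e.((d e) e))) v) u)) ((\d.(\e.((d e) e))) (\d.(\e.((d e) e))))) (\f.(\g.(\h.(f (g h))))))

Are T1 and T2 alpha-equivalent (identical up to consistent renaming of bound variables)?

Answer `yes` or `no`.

Term 1: ((((\f.(\g.(\h.((f h) (g h))))) w) ((\f.(\g.(\h.((f h) (g h))))) (\b.(\c.b)))) ((\f.(\g.(\h.((f h) (g h))))) (\d.(\e.((d e) e)))))
Term 2: ((((\f.(\g.(\h.((f h) (g h))))) (((\d.(\e.((d e) e))) v) u)) ((\d.(\e.((d e) e))) (\d.(\e.((d e) e))))) (\f.(\g.(\h.(f (g h))))))
Alpha-equivalence: compare structure up to binder renaming.
Result: False

Answer: no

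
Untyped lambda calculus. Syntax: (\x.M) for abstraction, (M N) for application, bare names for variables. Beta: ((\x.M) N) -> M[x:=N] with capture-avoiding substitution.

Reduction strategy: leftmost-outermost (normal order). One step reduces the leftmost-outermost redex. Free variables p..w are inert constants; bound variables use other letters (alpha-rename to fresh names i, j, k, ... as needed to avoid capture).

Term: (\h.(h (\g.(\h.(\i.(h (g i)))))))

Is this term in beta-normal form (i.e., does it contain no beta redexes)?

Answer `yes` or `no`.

Answer: yes

Derivation:
Term: (\h.(h (\g.(\h.(\i.(h (g i)))))))
No beta redexes found.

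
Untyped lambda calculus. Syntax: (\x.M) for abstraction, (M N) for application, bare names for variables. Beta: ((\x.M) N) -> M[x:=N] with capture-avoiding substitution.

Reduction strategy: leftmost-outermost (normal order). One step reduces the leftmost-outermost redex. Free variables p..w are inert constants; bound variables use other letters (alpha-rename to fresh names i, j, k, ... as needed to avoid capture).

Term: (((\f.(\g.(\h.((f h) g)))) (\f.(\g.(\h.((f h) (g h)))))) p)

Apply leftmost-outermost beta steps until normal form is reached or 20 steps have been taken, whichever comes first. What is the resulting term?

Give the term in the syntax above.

Step 0: (((\f.(\g.(\h.((f h) g)))) (\f.(\g.(\h.((f h) (g h)))))) p)
Step 1: ((\g.(\h.(((\f.(\g.(\h.((f h) (g h))))) h) g))) p)
Step 2: (\h.(((\f.(\g.(\h.((f h) (g h))))) h) p))
Step 3: (\h.((\g.(\i.((h i) (g i)))) p))
Step 4: (\h.(\i.((h i) (p i))))

Answer: (\h.(\i.((h i) (p i))))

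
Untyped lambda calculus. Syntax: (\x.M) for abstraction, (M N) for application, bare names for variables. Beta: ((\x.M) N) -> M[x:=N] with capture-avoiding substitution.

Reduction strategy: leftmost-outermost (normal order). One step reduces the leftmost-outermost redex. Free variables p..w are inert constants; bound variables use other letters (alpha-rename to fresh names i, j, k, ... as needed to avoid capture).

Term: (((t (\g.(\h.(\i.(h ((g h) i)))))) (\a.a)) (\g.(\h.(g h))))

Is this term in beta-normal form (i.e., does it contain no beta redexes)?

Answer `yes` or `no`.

Answer: yes

Derivation:
Term: (((t (\g.(\h.(\i.(h ((g h) i)))))) (\a.a)) (\g.(\h.(g h))))
No beta redexes found.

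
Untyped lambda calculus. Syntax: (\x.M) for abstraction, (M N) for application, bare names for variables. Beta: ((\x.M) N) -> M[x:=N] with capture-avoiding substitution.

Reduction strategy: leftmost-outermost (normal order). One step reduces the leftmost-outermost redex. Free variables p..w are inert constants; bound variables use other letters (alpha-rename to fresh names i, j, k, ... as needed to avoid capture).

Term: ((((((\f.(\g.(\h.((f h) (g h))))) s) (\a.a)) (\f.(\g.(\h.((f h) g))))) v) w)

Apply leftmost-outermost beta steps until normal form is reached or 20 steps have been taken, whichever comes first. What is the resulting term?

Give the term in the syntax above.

Answer: ((((s (\f.(\g.(\h.((f h) g))))) (\f.(\g.(\h.((f h) g))))) v) w)

Derivation:
Step 0: ((((((\f.(\g.(\h.((f h) (g h))))) s) (\a.a)) (\f.(\g.(\h.((f h) g))))) v) w)
Step 1: (((((\g.(\h.((s h) (g h)))) (\a.a)) (\f.(\g.(\h.((f h) g))))) v) w)
Step 2: ((((\h.((s h) ((\a.a) h))) (\f.(\g.(\h.((f h) g))))) v) w)
Step 3: ((((s (\f.(\g.(\h.((f h) g))))) ((\a.a) (\f.(\g.(\h.((f h) g)))))) v) w)
Step 4: ((((s (\f.(\g.(\h.((f h) g))))) (\f.(\g.(\h.((f h) g))))) v) w)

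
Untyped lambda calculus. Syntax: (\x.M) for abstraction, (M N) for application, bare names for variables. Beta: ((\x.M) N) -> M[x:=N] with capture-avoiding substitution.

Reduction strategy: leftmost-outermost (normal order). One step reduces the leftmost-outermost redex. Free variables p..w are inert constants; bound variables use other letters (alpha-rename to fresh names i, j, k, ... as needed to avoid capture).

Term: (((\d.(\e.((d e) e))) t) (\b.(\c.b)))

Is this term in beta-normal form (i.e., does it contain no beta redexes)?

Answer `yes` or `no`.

Term: (((\d.(\e.((d e) e))) t) (\b.(\c.b)))
Found 1 beta redex(es).

Answer: no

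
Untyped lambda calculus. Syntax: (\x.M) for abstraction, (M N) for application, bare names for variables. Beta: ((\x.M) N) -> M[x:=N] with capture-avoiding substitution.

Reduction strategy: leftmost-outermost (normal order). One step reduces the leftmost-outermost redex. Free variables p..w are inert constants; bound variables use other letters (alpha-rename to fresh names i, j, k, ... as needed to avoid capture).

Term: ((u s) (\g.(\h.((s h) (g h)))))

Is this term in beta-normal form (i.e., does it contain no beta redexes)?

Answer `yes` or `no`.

Term: ((u s) (\g.(\h.((s h) (g h)))))
No beta redexes found.

Answer: yes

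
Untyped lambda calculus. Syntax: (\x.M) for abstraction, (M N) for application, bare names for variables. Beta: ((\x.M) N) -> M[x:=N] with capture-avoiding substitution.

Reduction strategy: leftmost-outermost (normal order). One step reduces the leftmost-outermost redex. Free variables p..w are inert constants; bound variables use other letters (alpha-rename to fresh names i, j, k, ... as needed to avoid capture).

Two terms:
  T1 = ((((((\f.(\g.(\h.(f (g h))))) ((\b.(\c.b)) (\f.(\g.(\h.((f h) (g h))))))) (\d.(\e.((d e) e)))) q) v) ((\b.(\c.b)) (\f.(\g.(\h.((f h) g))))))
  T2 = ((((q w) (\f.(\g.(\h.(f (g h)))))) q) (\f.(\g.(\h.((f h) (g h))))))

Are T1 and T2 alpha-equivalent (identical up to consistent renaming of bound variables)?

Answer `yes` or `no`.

Answer: no

Derivation:
Term 1: ((((((\f.(\g.(\h.(f (g h))))) ((\b.(\c.b)) (\f.(\g.(\h.((f h) (g h))))))) (\d.(\e.((d e) e)))) q) v) ((\b.(\c.b)) (\f.(\g.(\h.((f h) g))))))
Term 2: ((((q w) (\f.(\g.(\h.(f (g h)))))) q) (\f.(\g.(\h.((f h) (g h))))))
Alpha-equivalence: compare structure up to binder renaming.
Result: False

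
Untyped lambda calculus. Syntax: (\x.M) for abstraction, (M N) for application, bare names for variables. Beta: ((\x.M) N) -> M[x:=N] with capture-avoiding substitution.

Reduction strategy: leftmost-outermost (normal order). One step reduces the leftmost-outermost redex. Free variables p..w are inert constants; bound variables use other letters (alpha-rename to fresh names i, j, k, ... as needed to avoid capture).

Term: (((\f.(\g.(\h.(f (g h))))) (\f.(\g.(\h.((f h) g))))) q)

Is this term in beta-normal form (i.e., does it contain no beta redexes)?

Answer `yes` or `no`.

Term: (((\f.(\g.(\h.(f (g h))))) (\f.(\g.(\h.((f h) g))))) q)
Found 1 beta redex(es).

Answer: no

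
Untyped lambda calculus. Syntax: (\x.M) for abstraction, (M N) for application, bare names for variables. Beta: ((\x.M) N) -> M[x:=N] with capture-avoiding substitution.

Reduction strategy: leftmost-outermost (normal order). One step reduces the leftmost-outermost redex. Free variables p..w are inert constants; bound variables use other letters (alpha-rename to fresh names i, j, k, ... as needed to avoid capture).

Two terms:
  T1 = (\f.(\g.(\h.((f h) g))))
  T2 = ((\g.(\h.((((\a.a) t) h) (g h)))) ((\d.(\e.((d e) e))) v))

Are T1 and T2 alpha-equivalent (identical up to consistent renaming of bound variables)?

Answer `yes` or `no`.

Answer: no

Derivation:
Term 1: (\f.(\g.(\h.((f h) g))))
Term 2: ((\g.(\h.((((\a.a) t) h) (g h)))) ((\d.(\e.((d e) e))) v))
Alpha-equivalence: compare structure up to binder renaming.
Result: False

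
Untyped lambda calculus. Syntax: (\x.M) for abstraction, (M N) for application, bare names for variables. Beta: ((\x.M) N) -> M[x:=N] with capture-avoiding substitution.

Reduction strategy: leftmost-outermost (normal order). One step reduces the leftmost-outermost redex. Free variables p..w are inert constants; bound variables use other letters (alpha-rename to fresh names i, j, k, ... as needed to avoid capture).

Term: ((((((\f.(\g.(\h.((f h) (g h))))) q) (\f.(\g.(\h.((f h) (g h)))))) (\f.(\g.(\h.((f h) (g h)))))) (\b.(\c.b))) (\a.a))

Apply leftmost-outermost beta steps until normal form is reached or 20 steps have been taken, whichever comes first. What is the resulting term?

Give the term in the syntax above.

Answer: ((((q (\f.(\g.(\h.((f h) (g h)))))) (\g.(\h.(\i.((h i) ((g h) i)))))) (\b.(\c.b))) (\a.a))

Derivation:
Step 0: ((((((\f.(\g.(\h.((f h) (g h))))) q) (\f.(\g.(\h.((f h) (g h)))))) (\f.(\g.(\h.((f h) (g h)))))) (\b.(\c.b))) (\a.a))
Step 1: (((((\g.(\h.((q h) (g h)))) (\f.(\g.(\h.((f h) (g h)))))) (\f.(\g.(\h.((f h) (g h)))))) (\b.(\c.b))) (\a.a))
Step 2: ((((\h.((q h) ((\f.(\g.(\h.((f h) (g h))))) h))) (\f.(\g.(\h.((f h) (g h)))))) (\b.(\c.b))) (\a.a))
Step 3: ((((q (\f.(\g.(\h.((f h) (g h)))))) ((\f.(\g.(\h.((f h) (g h))))) (\f.(\g.(\h.((f h) (g h))))))) (\b.(\c.b))) (\a.a))
Step 4: ((((q (\f.(\g.(\h.((f h) (g h)))))) (\g.(\h.(((\f.(\g.(\h.((f h) (g h))))) h) (g h))))) (\b.(\c.b))) (\a.a))
Step 5: ((((q (\f.(\g.(\h.((f h) (g h)))))) (\g.(\h.((\g.(\i.((h i) (g i)))) (g h))))) (\b.(\c.b))) (\a.a))
Step 6: ((((q (\f.(\g.(\h.((f h) (g h)))))) (\g.(\h.(\i.((h i) ((g h) i)))))) (\b.(\c.b))) (\a.a))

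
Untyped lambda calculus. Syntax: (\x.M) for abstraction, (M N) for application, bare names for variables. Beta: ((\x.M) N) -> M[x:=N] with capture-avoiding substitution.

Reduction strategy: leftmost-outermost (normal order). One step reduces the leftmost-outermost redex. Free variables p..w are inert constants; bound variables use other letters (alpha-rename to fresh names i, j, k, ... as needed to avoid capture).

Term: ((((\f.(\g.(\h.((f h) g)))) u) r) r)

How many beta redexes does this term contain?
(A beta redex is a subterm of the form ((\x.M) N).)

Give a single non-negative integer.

Term: ((((\f.(\g.(\h.((f h) g)))) u) r) r)
  Redex: ((\f.(\g.(\h.((f h) g)))) u)
Total redexes: 1

Answer: 1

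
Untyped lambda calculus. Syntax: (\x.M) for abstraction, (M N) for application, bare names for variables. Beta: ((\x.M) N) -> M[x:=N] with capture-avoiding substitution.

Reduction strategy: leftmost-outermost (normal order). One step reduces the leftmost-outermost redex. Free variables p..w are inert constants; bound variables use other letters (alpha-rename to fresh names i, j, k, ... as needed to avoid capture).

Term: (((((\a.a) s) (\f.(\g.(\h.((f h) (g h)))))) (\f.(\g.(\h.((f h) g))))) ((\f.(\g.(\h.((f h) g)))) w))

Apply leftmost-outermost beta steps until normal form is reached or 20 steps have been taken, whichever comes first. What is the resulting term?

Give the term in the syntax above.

Answer: (((s (\f.(\g.(\h.((f h) (g h)))))) (\f.(\g.(\h.((f h) g))))) (\g.(\h.((w h) g))))

Derivation:
Step 0: (((((\a.a) s) (\f.(\g.(\h.((f h) (g h)))))) (\f.(\g.(\h.((f h) g))))) ((\f.(\g.(\h.((f h) g)))) w))
Step 1: (((s (\f.(\g.(\h.((f h) (g h)))))) (\f.(\g.(\h.((f h) g))))) ((\f.(\g.(\h.((f h) g)))) w))
Step 2: (((s (\f.(\g.(\h.((f h) (g h)))))) (\f.(\g.(\h.((f h) g))))) (\g.(\h.((w h) g))))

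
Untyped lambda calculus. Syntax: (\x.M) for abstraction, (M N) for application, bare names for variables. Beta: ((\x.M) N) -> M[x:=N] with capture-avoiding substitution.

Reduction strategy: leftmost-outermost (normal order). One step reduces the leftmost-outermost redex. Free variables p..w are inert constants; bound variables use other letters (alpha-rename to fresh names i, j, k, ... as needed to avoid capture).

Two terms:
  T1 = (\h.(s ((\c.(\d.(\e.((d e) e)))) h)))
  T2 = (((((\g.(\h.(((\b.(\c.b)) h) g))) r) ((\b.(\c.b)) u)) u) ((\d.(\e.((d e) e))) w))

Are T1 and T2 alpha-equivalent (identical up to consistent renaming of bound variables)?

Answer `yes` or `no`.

Term 1: (\h.(s ((\c.(\d.(\e.((d e) e)))) h)))
Term 2: (((((\g.(\h.(((\b.(\c.b)) h) g))) r) ((\b.(\c.b)) u)) u) ((\d.(\e.((d e) e))) w))
Alpha-equivalence: compare structure up to binder renaming.
Result: False

Answer: no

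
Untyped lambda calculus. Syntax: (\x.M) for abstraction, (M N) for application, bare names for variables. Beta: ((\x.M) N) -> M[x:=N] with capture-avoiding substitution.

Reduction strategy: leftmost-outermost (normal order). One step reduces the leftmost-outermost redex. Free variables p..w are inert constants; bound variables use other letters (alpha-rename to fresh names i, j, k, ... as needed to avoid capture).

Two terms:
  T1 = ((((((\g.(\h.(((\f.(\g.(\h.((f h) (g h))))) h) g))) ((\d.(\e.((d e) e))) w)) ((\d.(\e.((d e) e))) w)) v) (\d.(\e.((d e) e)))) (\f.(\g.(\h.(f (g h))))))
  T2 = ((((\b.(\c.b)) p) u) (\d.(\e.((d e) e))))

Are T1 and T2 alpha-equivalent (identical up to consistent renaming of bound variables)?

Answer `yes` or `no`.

Answer: no

Derivation:
Term 1: ((((((\g.(\h.(((\f.(\g.(\h.((f h) (g h))))) h) g))) ((\d.(\e.((d e) e))) w)) ((\d.(\e.((d e) e))) w)) v) (\d.(\e.((d e) e)))) (\f.(\g.(\h.(f (g h))))))
Term 2: ((((\b.(\c.b)) p) u) (\d.(\e.((d e) e))))
Alpha-equivalence: compare structure up to binder renaming.
Result: False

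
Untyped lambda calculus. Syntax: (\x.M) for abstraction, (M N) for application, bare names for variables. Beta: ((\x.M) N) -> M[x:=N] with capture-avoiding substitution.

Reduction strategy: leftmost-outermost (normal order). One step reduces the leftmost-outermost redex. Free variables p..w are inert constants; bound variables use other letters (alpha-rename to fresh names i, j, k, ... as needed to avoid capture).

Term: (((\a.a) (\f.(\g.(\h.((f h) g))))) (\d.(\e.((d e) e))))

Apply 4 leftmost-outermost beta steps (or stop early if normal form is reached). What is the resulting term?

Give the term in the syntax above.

Step 0: (((\a.a) (\f.(\g.(\h.((f h) g))))) (\d.(\e.((d e) e))))
Step 1: ((\f.(\g.(\h.((f h) g)))) (\d.(\e.((d e) e))))
Step 2: (\g.(\h.(((\d.(\e.((d e) e))) h) g)))
Step 3: (\g.(\h.((\e.((h e) e)) g)))
Step 4: (\g.(\h.((h g) g)))

Answer: (\g.(\h.((h g) g)))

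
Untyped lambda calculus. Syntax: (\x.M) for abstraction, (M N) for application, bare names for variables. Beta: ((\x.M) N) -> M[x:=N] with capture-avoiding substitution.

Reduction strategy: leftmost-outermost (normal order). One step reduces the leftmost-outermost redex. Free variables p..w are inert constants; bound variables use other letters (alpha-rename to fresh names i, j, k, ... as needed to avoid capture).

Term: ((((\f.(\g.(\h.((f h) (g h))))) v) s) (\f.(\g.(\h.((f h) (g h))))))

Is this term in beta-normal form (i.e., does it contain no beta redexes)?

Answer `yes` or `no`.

Answer: no

Derivation:
Term: ((((\f.(\g.(\h.((f h) (g h))))) v) s) (\f.(\g.(\h.((f h) (g h))))))
Found 1 beta redex(es).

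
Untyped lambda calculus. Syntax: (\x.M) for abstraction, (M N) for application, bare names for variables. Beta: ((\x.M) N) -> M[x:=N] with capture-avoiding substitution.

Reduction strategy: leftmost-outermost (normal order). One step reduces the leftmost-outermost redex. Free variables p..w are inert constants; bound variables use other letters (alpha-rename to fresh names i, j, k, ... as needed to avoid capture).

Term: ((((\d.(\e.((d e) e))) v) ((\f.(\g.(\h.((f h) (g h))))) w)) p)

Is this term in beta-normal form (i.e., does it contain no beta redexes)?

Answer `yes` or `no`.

Term: ((((\d.(\e.((d e) e))) v) ((\f.(\g.(\h.((f h) (g h))))) w)) p)
Found 2 beta redex(es).

Answer: no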